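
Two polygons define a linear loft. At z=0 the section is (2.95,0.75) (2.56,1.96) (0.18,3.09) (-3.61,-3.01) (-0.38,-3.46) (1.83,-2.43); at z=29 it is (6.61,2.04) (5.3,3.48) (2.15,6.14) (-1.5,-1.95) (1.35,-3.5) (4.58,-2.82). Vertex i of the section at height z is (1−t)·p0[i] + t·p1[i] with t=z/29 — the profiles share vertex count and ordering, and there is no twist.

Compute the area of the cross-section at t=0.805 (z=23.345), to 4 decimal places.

Area at t=0.805: 40.7289

Cross-section at t=0.805: each vertex is (1-t)·p0[i] + t·p1[i].
  v1: (1-0.805)·(2.95,0.75) + 0.805·(6.61,2.04) = (5.8963,1.7885)
  v2: (1-0.805)·(2.56,1.96) + 0.805·(5.3,3.48) = (4.7657,3.1836)
  v3: (1-0.805)·(0.18,3.09) + 0.805·(2.15,6.14) = (1.7658,5.5453)
  v4: (1-0.805)·(-3.61,-3.01) + 0.805·(-1.5,-1.95) = (-1.9114,-2.1567)
  v5: (1-0.805)·(-0.38,-3.46) + 0.805·(1.35,-3.5) = (1.0127,-3.4922)
  v6: (1-0.805)·(1.83,-2.43) + 0.805·(4.58,-2.82) = (4.0438,-2.7440)
Shoelace sum Σ(x_i·y_{i+1} − x_{i+1}·y_i):
  i=1: 5.8963·3.1836 − 4.7657·1.7885 = +10.2482 (running +10.2482)
  i=2: 4.7657·5.5453 − 1.7658·3.1836 = +20.8052 (running +31.0535)
  i=3: 1.7658·-2.1567 − -1.9114·5.5453 = +6.7911 (running +37.8445)
  i=4: -1.9114·-3.4922 − 1.0127·-2.1567 = +8.8591 (running +46.7037)
  i=5: 1.0127·-2.7440 − 4.0438·-3.4922 = +11.3429 (running +58.0466)
  i=6: 4.0438·1.7885 − 5.8963·-2.7440 = +23.4112 (running +81.4578)
Area = |Σ|/2 = |81.4578|/2 = 40.7289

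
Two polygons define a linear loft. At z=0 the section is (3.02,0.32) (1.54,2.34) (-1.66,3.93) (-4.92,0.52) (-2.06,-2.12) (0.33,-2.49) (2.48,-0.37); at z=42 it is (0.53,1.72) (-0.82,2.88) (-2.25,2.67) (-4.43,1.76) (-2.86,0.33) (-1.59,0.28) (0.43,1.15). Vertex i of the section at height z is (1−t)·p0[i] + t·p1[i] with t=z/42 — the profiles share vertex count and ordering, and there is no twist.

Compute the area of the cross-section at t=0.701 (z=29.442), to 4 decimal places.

Cross-section at t=0.701: each vertex is (1-t)·p0[i] + t·p1[i].
  v1: (1-0.701)·(3.02,0.32) + 0.701·(0.53,1.72) = (1.2745,1.3014)
  v2: (1-0.701)·(1.54,2.34) + 0.701·(-0.82,2.88) = (-0.1144,2.7185)
  v3: (1-0.701)·(-1.66,3.93) + 0.701·(-2.25,2.67) = (-2.0736,3.0467)
  v4: (1-0.701)·(-4.92,0.52) + 0.701·(-4.43,1.76) = (-4.5765,1.3892)
  v5: (1-0.701)·(-2.06,-2.12) + 0.701·(-2.86,0.33) = (-2.6208,-0.4026)
  v6: (1-0.701)·(0.33,-2.49) + 0.701·(-1.59,0.28) = (-1.0159,-0.5482)
  v7: (1-0.701)·(2.48,-0.37) + 0.701·(0.43,1.15) = (1.0430,0.6955)
Shoelace sum Σ(x_i·y_{i+1} − x_{i+1}·y_i):
  i=1: 1.2745·2.7185 − -0.1144·1.3014 = +3.6136 (running +3.6136)
  i=2: -0.1144·3.0467 − -2.0736·2.7185 = +5.2887 (running +8.9023)
  i=3: -2.0736·1.3892 − -4.5765·3.0467 = +11.0627 (running +19.9651)
  i=4: -4.5765·-0.4026 − -2.6208·1.3892 = +5.4832 (running +25.4483)
  i=5: -2.6208·-0.5482 − -1.0159·-0.4026 = +1.0278 (running +26.4761)
  i=6: -1.0159·0.6955 − 1.0430·-0.5482 = -0.1348 (running +26.3413)
  i=7: 1.0430·1.3014 − 1.2745·0.6955 = +0.4708 (running +26.8121)
Area = |Σ|/2 = |26.8121|/2 = 13.4061

Area at t=0.701: 13.4061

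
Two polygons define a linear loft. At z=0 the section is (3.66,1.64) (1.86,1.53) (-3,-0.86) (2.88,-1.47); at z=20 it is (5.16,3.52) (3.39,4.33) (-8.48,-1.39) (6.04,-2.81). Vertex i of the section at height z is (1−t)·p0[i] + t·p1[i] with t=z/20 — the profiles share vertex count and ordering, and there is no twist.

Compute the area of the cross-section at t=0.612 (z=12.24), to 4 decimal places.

Area at t=0.612: 34.2563

Cross-section at t=0.612: each vertex is (1-t)·p0[i] + t·p1[i].
  v1: (1-0.612)·(3.66,1.64) + 0.612·(5.16,3.52) = (4.5780,2.7906)
  v2: (1-0.612)·(1.86,1.53) + 0.612·(3.39,4.33) = (2.7964,3.2436)
  v3: (1-0.612)·(-3,-0.86) + 0.612·(-8.48,-1.39) = (-6.3538,-1.1844)
  v4: (1-0.612)·(2.88,-1.47) + 0.612·(6.04,-2.81) = (4.8139,-2.2901)
Shoelace sum Σ(x_i·y_{i+1} − x_{i+1}·y_i):
  i=1: 4.5780·3.2436 − 2.7964·2.7906 = +7.0458 (running +7.0458)
  i=2: 2.7964·-1.1844 − -6.3538·3.2436 = +17.2972 (running +24.3429)
  i=3: -6.3538·-2.2901 − 4.8139·-1.1844 = +20.2520 (running +44.5950)
  i=4: 4.8139·2.7906 − 4.5780·-2.2901 = +23.9175 (running +68.5125)
Area = |Σ|/2 = |68.5125|/2 = 34.2563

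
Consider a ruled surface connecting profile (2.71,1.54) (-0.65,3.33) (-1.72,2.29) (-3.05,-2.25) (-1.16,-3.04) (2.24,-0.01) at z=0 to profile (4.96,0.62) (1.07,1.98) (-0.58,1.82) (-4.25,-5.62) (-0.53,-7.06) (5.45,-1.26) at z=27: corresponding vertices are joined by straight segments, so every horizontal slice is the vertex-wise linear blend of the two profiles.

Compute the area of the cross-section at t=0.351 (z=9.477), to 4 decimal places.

Area at t=0.351: 29.4664

Cross-section at t=0.351: each vertex is (1-t)·p0[i] + t·p1[i].
  v1: (1-0.351)·(2.71,1.54) + 0.351·(4.96,0.62) = (3.4997,1.2171)
  v2: (1-0.351)·(-0.65,3.33) + 0.351·(1.07,1.98) = (-0.0463,2.8562)
  v3: (1-0.351)·(-1.72,2.29) + 0.351·(-0.58,1.82) = (-1.3199,2.1250)
  v4: (1-0.351)·(-3.05,-2.25) + 0.351·(-4.25,-5.62) = (-3.4712,-3.4329)
  v5: (1-0.351)·(-1.16,-3.04) + 0.351·(-0.53,-7.06) = (-0.9389,-4.4510)
  v6: (1-0.351)·(2.24,-0.01) + 0.351·(5.45,-1.26) = (3.3667,-0.4487)
Shoelace sum Σ(x_i·y_{i+1} − x_{i+1}·y_i):
  i=1: 3.4997·2.8562 − -0.0463·1.2171 = +10.0521 (running +10.0521)
  i=2: -0.0463·2.1250 − -1.3199·2.8562 = +3.6714 (running +13.7235)
  i=3: -1.3199·-3.4329 − -3.4712·2.1250 = +11.9073 (running +25.6308)
  i=4: -3.4712·-4.4510 − -0.9389·-3.4329 = +12.2274 (running +37.8582)
  i=5: -0.9389·-0.4487 − 3.3667·-4.4510 = +15.4066 (running +53.2648)
  i=6: 3.3667·1.2171 − 3.4997·-0.4487 = +5.6681 (running +58.9329)
Area = |Σ|/2 = |58.9329|/2 = 29.4664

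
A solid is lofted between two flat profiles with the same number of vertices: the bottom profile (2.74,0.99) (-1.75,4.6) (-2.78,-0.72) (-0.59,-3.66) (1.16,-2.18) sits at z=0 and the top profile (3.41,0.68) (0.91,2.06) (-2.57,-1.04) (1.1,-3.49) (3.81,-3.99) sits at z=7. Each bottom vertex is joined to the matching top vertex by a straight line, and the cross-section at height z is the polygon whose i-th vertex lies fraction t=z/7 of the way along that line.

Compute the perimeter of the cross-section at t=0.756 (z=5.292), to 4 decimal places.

Cross-section at t=0.756: each vertex is (1-t)·p0[i] + t·p1[i].
  v1: (1-0.756)·(2.74,0.99) + 0.756·(3.41,0.68) = (3.2465,0.7556)
  v2: (1-0.756)·(-1.75,4.6) + 0.756·(0.91,2.06) = (0.2610,2.6798)
  v3: (1-0.756)·(-2.78,-0.72) + 0.756·(-2.57,-1.04) = (-2.6212,-0.9619)
  v4: (1-0.756)·(-0.59,-3.66) + 0.756·(1.1,-3.49) = (0.6876,-3.5315)
  v5: (1-0.756)·(1.16,-2.18) + 0.756·(3.81,-3.99) = (3.1634,-3.5484)
Perimeter = Σ |v_{i+1} − v_i|:
  edge 1→2: √(-2.9856² + 1.9241²) = 3.5519 (running 3.5519)
  edge 2→3: √(-2.8822² + -3.6417²) = 4.6442 (running 8.1961)
  edge 3→4: √(3.3089² + -2.5696²) = 4.1894 (running 12.3855)
  edge 4→5: √(2.4758² + -0.0169²) = 2.4758 (running 14.8614)
  edge 5→1: √(0.0831² + 4.3040²) = 4.3048 (running 19.1662)
Perimeter = 19.1662

Perimeter at t=0.756: 19.1662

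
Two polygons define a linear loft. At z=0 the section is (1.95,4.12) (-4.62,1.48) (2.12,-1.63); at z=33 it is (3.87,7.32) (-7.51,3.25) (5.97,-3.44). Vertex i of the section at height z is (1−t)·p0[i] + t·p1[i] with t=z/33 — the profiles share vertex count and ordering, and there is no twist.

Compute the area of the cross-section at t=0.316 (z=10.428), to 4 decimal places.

Area at t=0.316: 30.8681

Cross-section at t=0.316: each vertex is (1-t)·p0[i] + t·p1[i].
  v1: (1-0.316)·(1.95,4.12) + 0.316·(3.87,7.32) = (2.5567,5.1312)
  v2: (1-0.316)·(-4.62,1.48) + 0.316·(-7.51,3.25) = (-5.5332,2.0393)
  v3: (1-0.316)·(2.12,-1.63) + 0.316·(5.97,-3.44) = (3.3366,-2.2020)
Shoelace sum Σ(x_i·y_{i+1} − x_{i+1}·y_i):
  i=1: 2.5567·2.0393 − -5.5332·5.1312 = +33.6061 (running +33.6061)
  i=2: -5.5332·-2.2020 − 3.3366·2.0393 = +5.3796 (running +38.9857)
  i=3: 3.3366·5.1312 − 2.5567·-2.2020 = +22.7506 (running +61.7363)
Area = |Σ|/2 = |61.7363|/2 = 30.8681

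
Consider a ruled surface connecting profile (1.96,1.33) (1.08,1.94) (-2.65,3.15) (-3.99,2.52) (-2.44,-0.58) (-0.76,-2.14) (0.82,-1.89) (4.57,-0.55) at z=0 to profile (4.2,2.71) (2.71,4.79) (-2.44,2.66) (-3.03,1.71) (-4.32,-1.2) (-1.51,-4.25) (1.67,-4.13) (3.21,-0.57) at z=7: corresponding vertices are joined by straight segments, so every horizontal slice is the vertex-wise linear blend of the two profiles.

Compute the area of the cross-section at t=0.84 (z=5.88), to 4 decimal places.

Area at t=0.84: 45.6262

Cross-section at t=0.84: each vertex is (1-t)·p0[i] + t·p1[i].
  v1: (1-0.84)·(1.96,1.33) + 0.84·(4.2,2.71) = (3.8416,2.4892)
  v2: (1-0.84)·(1.08,1.94) + 0.84·(2.71,4.79) = (2.4492,4.3340)
  v3: (1-0.84)·(-2.65,3.15) + 0.84·(-2.44,2.66) = (-2.4736,2.7384)
  v4: (1-0.84)·(-3.99,2.52) + 0.84·(-3.03,1.71) = (-3.1836,1.8396)
  v5: (1-0.84)·(-2.44,-0.58) + 0.84·(-4.32,-1.2) = (-4.0192,-1.1008)
  v6: (1-0.84)·(-0.76,-2.14) + 0.84·(-1.51,-4.25) = (-1.3900,-3.9124)
  v7: (1-0.84)·(0.82,-1.89) + 0.84·(1.67,-4.13) = (1.5340,-3.7716)
  v8: (1-0.84)·(4.57,-0.55) + 0.84·(3.21,-0.57) = (3.4276,-0.5668)
Shoelace sum Σ(x_i·y_{i+1} − x_{i+1}·y_i):
  i=1: 3.8416·4.3340 − 2.4492·2.4892 = +10.5529 (running +10.5529)
  i=2: 2.4492·2.7384 − -2.4736·4.3340 = +17.4275 (running +27.9804)
  i=3: -2.4736·1.8396 − -3.1836·2.7384 = +4.1675 (running +32.1480)
  i=4: -3.1836·-1.1008 − -4.0192·1.8396 = +10.8982 (running +43.0462)
  i=5: -4.0192·-3.9124 − -1.3900·-1.1008 = +14.1946 (running +57.2408)
  i=6: -1.3900·-3.7716 − 1.5340·-3.9124 = +11.2441 (running +68.4849)
  i=7: 1.5340·-0.5668 − 3.4276·-3.7716 = +12.0581 (running +80.5430)
  i=8: 3.4276·2.4892 − 3.8416·-0.5668 = +10.7094 (running +91.2524)
Area = |Σ|/2 = |91.2524|/2 = 45.6262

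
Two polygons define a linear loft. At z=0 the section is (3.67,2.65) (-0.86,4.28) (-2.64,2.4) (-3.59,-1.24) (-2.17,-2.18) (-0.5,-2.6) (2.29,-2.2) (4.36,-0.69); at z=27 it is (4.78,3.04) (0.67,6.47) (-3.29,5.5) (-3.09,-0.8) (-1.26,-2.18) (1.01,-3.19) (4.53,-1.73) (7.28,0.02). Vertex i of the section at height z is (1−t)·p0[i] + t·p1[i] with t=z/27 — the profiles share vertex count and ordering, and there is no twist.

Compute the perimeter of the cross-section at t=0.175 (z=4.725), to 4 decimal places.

Perimeter at t=0.175: 24.5486

Cross-section at t=0.175: each vertex is (1-t)·p0[i] + t·p1[i].
  v1: (1-0.175)·(3.67,2.65) + 0.175·(4.78,3.04) = (3.8642,2.7182)
  v2: (1-0.175)·(-0.86,4.28) + 0.175·(0.67,6.47) = (-0.5922,4.6632)
  v3: (1-0.175)·(-2.64,2.4) + 0.175·(-3.29,5.5) = (-2.7538,2.9425)
  v4: (1-0.175)·(-3.59,-1.24) + 0.175·(-3.09,-0.8) = (-3.5025,-1.1630)
  v5: (1-0.175)·(-2.17,-2.18) + 0.175·(-1.26,-2.18) = (-2.0107,-2.1800)
  v6: (1-0.175)·(-0.5,-2.6) + 0.175·(1.01,-3.19) = (-0.2357,-2.7032)
  v7: (1-0.175)·(2.29,-2.2) + 0.175·(4.53,-1.73) = (2.6820,-2.1178)
  v8: (1-0.175)·(4.36,-0.69) + 0.175·(7.28,0.02) = (4.8710,-0.5657)
Perimeter = Σ |v_{i+1} − v_i|:
  edge 1→2: √(-4.4565² + 1.9450²) = 4.8624 (running 4.8624)
  edge 2→3: √(-2.1615² + -1.7207²) = 2.7628 (running 7.6252)
  edge 3→4: √(-0.7487² + -4.1055²) = 4.1732 (running 11.7985)
  edge 4→5: √(1.4918² + -1.0170²) = 1.8054 (running 13.6039)
  edge 5→6: √(1.7750² + -0.5232²) = 1.8505 (running 15.4544)
  edge 6→7: √(2.9177² + 0.5855²) = 2.9759 (running 18.4303)
  edge 7→8: √(2.1890² + 1.5520²) = 2.6834 (running 21.1137)
  edge 8→1: √(-1.0068² + 3.2840²) = 3.4349 (running 24.5486)
Perimeter = 24.5486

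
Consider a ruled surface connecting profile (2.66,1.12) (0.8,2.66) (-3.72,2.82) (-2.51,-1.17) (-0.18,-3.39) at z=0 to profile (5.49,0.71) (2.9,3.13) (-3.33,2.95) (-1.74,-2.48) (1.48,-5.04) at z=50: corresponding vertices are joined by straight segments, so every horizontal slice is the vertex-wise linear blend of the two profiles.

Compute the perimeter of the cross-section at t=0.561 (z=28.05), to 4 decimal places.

Perimeter at t=0.561: 23.5192

Cross-section at t=0.561: each vertex is (1-t)·p0[i] + t·p1[i].
  v1: (1-0.561)·(2.66,1.12) + 0.561·(5.49,0.71) = (4.2476,0.8900)
  v2: (1-0.561)·(0.8,2.66) + 0.561·(2.9,3.13) = (1.9781,2.9237)
  v3: (1-0.561)·(-3.72,2.82) + 0.561·(-3.33,2.95) = (-3.5012,2.8929)
  v4: (1-0.561)·(-2.51,-1.17) + 0.561·(-1.74,-2.48) = (-2.0780,-1.9049)
  v5: (1-0.561)·(-0.18,-3.39) + 0.561·(1.48,-5.04) = (0.7513,-4.3156)
Perimeter = Σ |v_{i+1} − v_i|:
  edge 1→2: √(-2.2695² + 2.0337²) = 3.0474 (running 3.0474)
  edge 2→3: √(-5.4793² + -0.0307²) = 5.4794 (running 8.5268)
  edge 3→4: √(1.4232² + -4.7978²) = 5.0045 (running 13.5313)
  edge 4→5: √(2.8293² + -2.4107²) = 3.7171 (running 17.2483)
  edge 5→1: √(3.4964² + 5.2056²) = 6.2708 (running 23.5192)
Perimeter = 23.5192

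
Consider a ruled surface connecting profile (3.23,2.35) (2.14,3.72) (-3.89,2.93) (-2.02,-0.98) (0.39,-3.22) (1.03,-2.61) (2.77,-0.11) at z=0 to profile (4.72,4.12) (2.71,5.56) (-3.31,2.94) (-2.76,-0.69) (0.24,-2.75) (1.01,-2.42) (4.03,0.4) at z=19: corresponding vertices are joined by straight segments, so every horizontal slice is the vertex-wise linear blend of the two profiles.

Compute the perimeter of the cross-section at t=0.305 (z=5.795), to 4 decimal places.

Perimeter at t=0.305: 22.7253

Cross-section at t=0.305: each vertex is (1-t)·p0[i] + t·p1[i].
  v1: (1-0.305)·(3.23,2.35) + 0.305·(4.72,4.12) = (3.6845,2.8899)
  v2: (1-0.305)·(2.14,3.72) + 0.305·(2.71,5.56) = (2.3139,4.2812)
  v3: (1-0.305)·(-3.89,2.93) + 0.305·(-3.31,2.94) = (-3.7131,2.9331)
  v4: (1-0.305)·(-2.02,-0.98) + 0.305·(-2.76,-0.69) = (-2.2457,-0.8916)
  v5: (1-0.305)·(0.39,-3.22) + 0.305·(0.24,-2.75) = (0.3443,-3.0767)
  v6: (1-0.305)·(1.03,-2.61) + 0.305·(1.01,-2.42) = (1.0239,-2.5521)
  v7: (1-0.305)·(2.77,-0.11) + 0.305·(4.03,0.4) = (3.1543,0.0455)
Perimeter = Σ |v_{i+1} − v_i|:
  edge 1→2: √(-1.3706² + 1.3914²) = 1.9530 (running 1.9530)
  edge 2→3: √(-6.0270² + -1.3481²) = 6.1759 (running 8.1289)
  edge 3→4: √(1.4674² + -3.8246²) = 4.0964 (running 12.2254)
  edge 4→5: √(2.5900² + -2.1851²) = 3.3886 (running 15.6140)
  edge 5→6: √(0.6797² + 0.5246²) = 0.8586 (running 16.4725)
  edge 6→7: √(2.1304² + 2.5976²) = 3.3595 (running 19.8320)
  edge 7→1: √(0.5301² + 2.8443²) = 2.8933 (running 22.7253)
Perimeter = 22.7253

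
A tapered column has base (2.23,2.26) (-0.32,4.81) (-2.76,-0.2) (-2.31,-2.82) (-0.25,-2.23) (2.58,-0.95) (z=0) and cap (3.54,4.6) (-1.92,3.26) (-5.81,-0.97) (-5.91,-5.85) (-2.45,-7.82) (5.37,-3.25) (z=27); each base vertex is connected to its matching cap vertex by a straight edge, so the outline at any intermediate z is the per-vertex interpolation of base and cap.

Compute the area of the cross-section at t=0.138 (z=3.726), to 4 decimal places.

Area at t=0.138: 31.8247

Cross-section at t=0.138: each vertex is (1-t)·p0[i] + t·p1[i].
  v1: (1-0.138)·(2.23,2.26) + 0.138·(3.54,4.6) = (2.4108,2.5829)
  v2: (1-0.138)·(-0.32,4.81) + 0.138·(-1.92,3.26) = (-0.5408,4.5961)
  v3: (1-0.138)·(-2.76,-0.2) + 0.138·(-5.81,-0.97) = (-3.1809,-0.3063)
  v4: (1-0.138)·(-2.31,-2.82) + 0.138·(-5.91,-5.85) = (-2.8068,-3.2381)
  v5: (1-0.138)·(-0.25,-2.23) + 0.138·(-2.45,-7.82) = (-0.5536,-3.0014)
  v6: (1-0.138)·(2.58,-0.95) + 0.138·(5.37,-3.25) = (2.9650,-1.2674)
Shoelace sum Σ(x_i·y_{i+1} − x_{i+1}·y_i):
  i=1: 2.4108·4.5961 − -0.5408·2.5829 = +12.4770 (running +12.4770)
  i=2: -0.5408·-0.3063 − -3.1809·4.5961 = +14.7854 (running +27.2624)
  i=3: -3.1809·-3.2381 − -2.8068·-0.3063 = +9.4406 (running +36.7030)
  i=4: -2.8068·-3.0014 − -0.5536·-3.2381 = +6.6318 (running +43.3347)
  i=5: -0.5536·-1.2674 − 2.9650·-3.0014 = +9.6009 (running +52.9356)
  i=6: 2.9650·2.5829 − 2.4108·-1.2674 = +10.7138 (running +63.6495)
Area = |Σ|/2 = |63.6495|/2 = 31.8247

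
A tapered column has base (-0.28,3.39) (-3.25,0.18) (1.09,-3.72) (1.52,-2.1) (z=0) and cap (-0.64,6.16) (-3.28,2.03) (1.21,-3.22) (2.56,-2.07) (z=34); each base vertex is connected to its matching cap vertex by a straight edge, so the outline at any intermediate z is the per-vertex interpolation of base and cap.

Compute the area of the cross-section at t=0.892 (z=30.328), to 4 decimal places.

Cross-section at t=0.892: each vertex is (1-t)·p0[i] + t·p1[i].
  v1: (1-0.892)·(-0.28,3.39) + 0.892·(-0.64,6.16) = (-0.6011,5.8608)
  v2: (1-0.892)·(-3.25,0.18) + 0.892·(-3.28,2.03) = (-3.2768,1.8302)
  v3: (1-0.892)·(1.09,-3.72) + 0.892·(1.21,-3.22) = (1.1970,-3.2740)
  v4: (1-0.892)·(1.52,-2.1) + 0.892·(2.56,-2.07) = (2.4477,-2.0732)
Shoelace sum Σ(x_i·y_{i+1} − x_{i+1}·y_i):
  i=1: -0.6011·1.8302 − -3.2768·5.8608 = +18.1044 (running +18.1044)
  i=2: -3.2768·-3.2740 − 1.1970·1.8302 = +8.5373 (running +26.6417)
  i=3: 1.1970·-2.0732 − 2.4477·-3.2740 = +5.5320 (running +32.1736)
  i=4: 2.4477·5.8608 − -0.6011·-2.0732 = +13.0992 (running +45.2728)
Area = |Σ|/2 = |45.2728|/2 = 22.6364

Area at t=0.892: 22.6364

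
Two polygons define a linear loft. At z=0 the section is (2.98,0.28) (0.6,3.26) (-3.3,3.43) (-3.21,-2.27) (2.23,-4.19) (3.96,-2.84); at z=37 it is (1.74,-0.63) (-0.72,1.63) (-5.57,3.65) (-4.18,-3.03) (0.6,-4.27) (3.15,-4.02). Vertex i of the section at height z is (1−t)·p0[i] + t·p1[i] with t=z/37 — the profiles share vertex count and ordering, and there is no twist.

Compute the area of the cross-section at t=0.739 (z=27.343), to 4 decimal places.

Area at t=0.739: 38.7926

Cross-section at t=0.739: each vertex is (1-t)·p0[i] + t·p1[i].
  v1: (1-0.739)·(2.98,0.28) + 0.739·(1.74,-0.63) = (2.0636,-0.3925)
  v2: (1-0.739)·(0.6,3.26) + 0.739·(-0.72,1.63) = (-0.3755,2.0554)
  v3: (1-0.739)·(-3.3,3.43) + 0.739·(-5.57,3.65) = (-4.9775,3.5926)
  v4: (1-0.739)·(-3.21,-2.27) + 0.739·(-4.18,-3.03) = (-3.9268,-2.8316)
  v5: (1-0.739)·(2.23,-4.19) + 0.739·(0.6,-4.27) = (1.0254,-4.2491)
  v6: (1-0.739)·(3.96,-2.84) + 0.739·(3.15,-4.02) = (3.3614,-3.7120)
Shoelace sum Σ(x_i·y_{i+1} − x_{i+1}·y_i):
  i=1: 2.0636·2.0554 − -0.3755·-0.3925 = +4.0943 (running +4.0943)
  i=2: -0.3755·3.5926 − -4.9775·2.0554 = +8.8820 (running +12.9763)
  i=3: -4.9775·-2.8316 − -3.9268·3.5926 = +28.2020 (running +41.1783)
  i=4: -3.9268·-4.2491 − 1.0254·-2.8316 = +19.5892 (running +60.7676)
  i=5: 1.0254·-3.7120 − 3.3614·-4.2491 = +10.4766 (running +71.2442)
  i=6: 3.3614·-0.3925 − 2.0636·-3.7120 = +6.3410 (running +77.5851)
Area = |Σ|/2 = |77.5851|/2 = 38.7926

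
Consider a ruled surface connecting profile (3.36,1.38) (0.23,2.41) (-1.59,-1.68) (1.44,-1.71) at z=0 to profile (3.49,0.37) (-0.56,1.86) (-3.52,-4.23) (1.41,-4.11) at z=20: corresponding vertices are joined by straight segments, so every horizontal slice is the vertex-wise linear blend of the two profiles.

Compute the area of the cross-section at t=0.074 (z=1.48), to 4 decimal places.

Area at t=0.074: 12.8698

Cross-section at t=0.074: each vertex is (1-t)·p0[i] + t·p1[i].
  v1: (1-0.074)·(3.36,1.38) + 0.074·(3.49,0.37) = (3.3696,1.3053)
  v2: (1-0.074)·(0.23,2.41) + 0.074·(-0.56,1.86) = (0.1715,2.3693)
  v3: (1-0.074)·(-1.59,-1.68) + 0.074·(-3.52,-4.23) = (-1.7328,-1.8687)
  v4: (1-0.074)·(1.44,-1.71) + 0.074·(1.41,-4.11) = (1.4378,-1.8876)
Shoelace sum Σ(x_i·y_{i+1} − x_{i+1}·y_i):
  i=1: 3.3696·2.3693 − 0.1715·1.3053 = +7.7597 (running +7.7597)
  i=2: 0.1715·-1.8687 − -1.7328·2.3693 = +3.7850 (running +11.5447)
  i=3: -1.7328·-1.8876 − 1.4378·-1.8687 = +5.9577 (running +17.5024)
  i=4: 1.4378·1.3053 − 3.3696·-1.8876 = +8.2372 (running +25.7396)
Area = |Σ|/2 = |25.7396|/2 = 12.8698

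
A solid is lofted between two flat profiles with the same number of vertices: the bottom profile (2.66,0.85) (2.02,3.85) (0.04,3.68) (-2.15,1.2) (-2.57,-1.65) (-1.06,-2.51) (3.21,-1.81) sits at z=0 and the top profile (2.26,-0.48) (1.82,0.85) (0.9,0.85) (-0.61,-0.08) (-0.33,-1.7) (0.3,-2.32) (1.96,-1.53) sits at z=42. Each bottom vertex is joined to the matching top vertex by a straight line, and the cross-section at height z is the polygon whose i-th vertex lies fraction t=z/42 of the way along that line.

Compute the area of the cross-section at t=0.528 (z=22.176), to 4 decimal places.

Cross-section at t=0.528: each vertex is (1-t)·p0[i] + t·p1[i].
  v1: (1-0.528)·(2.66,0.85) + 0.528·(2.26,-0.48) = (2.4488,0.1478)
  v2: (1-0.528)·(2.02,3.85) + 0.528·(1.82,0.85) = (1.9144,2.2660)
  v3: (1-0.528)·(0.04,3.68) + 0.528·(0.9,0.85) = (0.4941,2.1858)
  v4: (1-0.528)·(-2.15,1.2) + 0.528·(-0.61,-0.08) = (-1.3369,0.5242)
  v5: (1-0.528)·(-2.57,-1.65) + 0.528·(-0.33,-1.7) = (-1.3873,-1.6764)
  v6: (1-0.528)·(-1.06,-2.51) + 0.528·(0.3,-2.32) = (-0.3419,-2.4097)
  v7: (1-0.528)·(3.21,-1.81) + 0.528·(1.96,-1.53) = (2.5500,-1.6622)
Shoelace sum Σ(x_i·y_{i+1} − x_{i+1}·y_i):
  i=1: 2.4488·2.2660 − 1.9144·0.1478 = +5.2661 (running +5.2661)
  i=2: 1.9144·2.1858 − 0.4941·2.2660 = +3.0648 (running +8.3309)
  i=3: 0.4941·0.5242 − -1.3369·2.1858 = +3.1811 (running +11.5120)
  i=4: -1.3369·-1.6764 − -1.3873·0.5242 = +2.9683 (running +14.4803)
  i=5: -1.3873·-2.4097 − -0.3419·-1.6764 = +2.7697 (running +17.2500)
  i=6: -0.3419·-1.6622 − 2.5500·-2.4097 = +6.7130 (running +23.9630)
  i=7: 2.5500·0.1478 − 2.4488·-1.6622 = +4.4471 (running +28.4101)
Area = |Σ|/2 = |28.4101|/2 = 14.2051

Area at t=0.528: 14.2051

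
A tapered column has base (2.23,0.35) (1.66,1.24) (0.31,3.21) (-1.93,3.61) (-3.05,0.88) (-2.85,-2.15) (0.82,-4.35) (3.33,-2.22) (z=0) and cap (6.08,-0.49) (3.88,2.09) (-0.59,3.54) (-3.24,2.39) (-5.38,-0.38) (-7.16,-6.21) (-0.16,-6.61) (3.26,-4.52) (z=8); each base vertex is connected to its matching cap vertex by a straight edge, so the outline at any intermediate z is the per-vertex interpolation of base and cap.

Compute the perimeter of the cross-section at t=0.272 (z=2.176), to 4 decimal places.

Perimeter at t=0.272: 25.1123

Cross-section at t=0.272: each vertex is (1-t)·p0[i] + t·p1[i].
  v1: (1-0.272)·(2.23,0.35) + 0.272·(6.08,-0.49) = (3.2772,0.1215)
  v2: (1-0.272)·(1.66,1.24) + 0.272·(3.88,2.09) = (2.2638,1.4712)
  v3: (1-0.272)·(0.31,3.21) + 0.272·(-0.59,3.54) = (0.0652,3.2998)
  v4: (1-0.272)·(-1.93,3.61) + 0.272·(-3.24,2.39) = (-2.2863,3.2782)
  v5: (1-0.272)·(-3.05,0.88) + 0.272·(-5.38,-0.38) = (-3.6838,0.5373)
  v6: (1-0.272)·(-2.85,-2.15) + 0.272·(-7.16,-6.21) = (-4.0223,-3.2543)
  v7: (1-0.272)·(0.82,-4.35) + 0.272·(-0.16,-6.61) = (0.5534,-4.9647)
  v8: (1-0.272)·(3.33,-2.22) + 0.272·(3.26,-4.52) = (3.3110,-2.8456)
Perimeter = Σ |v_{i+1} − v_i|:
  edge 1→2: √(-1.0134² + 1.3497²) = 1.6878 (running 1.6878)
  edge 2→3: √(-2.1986² + 1.8286²) = 2.8597 (running 4.5474)
  edge 3→4: √(-2.3515² + -0.0216²) = 2.3516 (running 6.8990)
  edge 4→5: √(-1.3974² + -2.7409²) = 3.0766 (running 9.9756)
  edge 5→6: √(-0.3386² + -3.7916²) = 3.8067 (running 13.7823)
  edge 6→7: √(4.5758² + -1.7104²) = 4.8850 (running 18.6673)
  edge 7→8: √(2.7575² + 2.1191²) = 3.4777 (running 22.1450)
  edge 8→1: √(-0.0338² + 2.9671²) = 2.9673 (running 25.1123)
Perimeter = 25.1123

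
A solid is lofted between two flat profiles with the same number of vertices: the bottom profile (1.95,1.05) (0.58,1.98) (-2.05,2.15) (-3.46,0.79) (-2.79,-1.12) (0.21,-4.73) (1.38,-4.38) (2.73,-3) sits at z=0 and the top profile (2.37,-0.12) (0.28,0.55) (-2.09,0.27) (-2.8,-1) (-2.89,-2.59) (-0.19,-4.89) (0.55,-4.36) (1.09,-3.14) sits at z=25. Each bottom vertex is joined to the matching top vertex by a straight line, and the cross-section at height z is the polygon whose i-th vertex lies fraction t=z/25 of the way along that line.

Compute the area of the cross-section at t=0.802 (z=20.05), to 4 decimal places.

Area at t=0.802: 20.4002

Cross-section at t=0.802: each vertex is (1-t)·p0[i] + t·p1[i].
  v1: (1-0.802)·(1.95,1.05) + 0.802·(2.37,-0.12) = (2.2868,0.1117)
  v2: (1-0.802)·(0.58,1.98) + 0.802·(0.28,0.55) = (0.3394,0.8331)
  v3: (1-0.802)·(-2.05,2.15) + 0.802·(-2.09,0.27) = (-2.0821,0.6422)
  v4: (1-0.802)·(-3.46,0.79) + 0.802·(-2.8,-1) = (-2.9307,-0.6456)
  v5: (1-0.802)·(-2.79,-1.12) + 0.802·(-2.89,-2.59) = (-2.8702,-2.2989)
  v6: (1-0.802)·(0.21,-4.73) + 0.802·(-0.19,-4.89) = (-0.1108,-4.8583)
  v7: (1-0.802)·(1.38,-4.38) + 0.802·(0.55,-4.36) = (0.7143,-4.3640)
  v8: (1-0.802)·(2.73,-3) + 0.802·(1.09,-3.14) = (1.4147,-3.1123)
Shoelace sum Σ(x_i·y_{i+1} − x_{i+1}·y_i):
  i=1: 2.2868·0.8331 − 0.3394·0.1117 = +1.8674 (running +1.8674)
  i=2: 0.3394·0.6422 − -2.0821·0.8331 = +1.9526 (running +3.8200)
  i=3: -2.0821·-0.6456 − -2.9307·0.6422 = +3.2263 (running +7.0463)
  i=4: -2.9307·-2.2989 − -2.8702·-0.6456 = +4.8845 (running +11.9309)
  i=5: -2.8702·-4.8583 − -0.1108·-2.2989 = +13.6896 (running +25.6205)
  i=6: -0.1108·-4.3640 − 0.7143·-4.8583 = +3.9540 (running +29.5745)
  i=7: 0.7143·-3.1123 − 1.4147·-4.3640 = +3.9506 (running +33.5251)
  i=8: 1.4147·0.1117 − 2.2868·-3.1123 = +7.2753 (running +40.8003)
Area = |Σ|/2 = |40.8003|/2 = 20.4002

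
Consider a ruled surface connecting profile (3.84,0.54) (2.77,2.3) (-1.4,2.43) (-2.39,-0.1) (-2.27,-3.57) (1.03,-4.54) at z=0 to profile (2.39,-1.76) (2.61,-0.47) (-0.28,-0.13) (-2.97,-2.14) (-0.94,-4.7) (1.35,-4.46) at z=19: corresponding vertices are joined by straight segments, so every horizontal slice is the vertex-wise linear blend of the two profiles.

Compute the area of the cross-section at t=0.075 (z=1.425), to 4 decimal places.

Area at t=0.075: 30.4198

Cross-section at t=0.075: each vertex is (1-t)·p0[i] + t·p1[i].
  v1: (1-0.075)·(3.84,0.54) + 0.075·(2.39,-1.76) = (3.7313,0.3675)
  v2: (1-0.075)·(2.77,2.3) + 0.075·(2.61,-0.47) = (2.7580,2.0922)
  v3: (1-0.075)·(-1.4,2.43) + 0.075·(-0.28,-0.13) = (-1.3160,2.2380)
  v4: (1-0.075)·(-2.39,-0.1) + 0.075·(-2.97,-2.14) = (-2.4335,-0.2530)
  v5: (1-0.075)·(-2.27,-3.57) + 0.075·(-0.94,-4.7) = (-2.1703,-3.6547)
  v6: (1-0.075)·(1.03,-4.54) + 0.075·(1.35,-4.46) = (1.0540,-4.5340)
Shoelace sum Σ(x_i·y_{i+1} − x_{i+1}·y_i):
  i=1: 3.7313·2.0922 − 2.7580·0.3675 = +6.7931 (running +6.7931)
  i=2: 2.7580·2.2380 − -1.3160·2.0922 = +8.9258 (running +15.7189)
  i=3: -1.3160·-0.2530 − -2.4335·2.2380 = +5.7791 (running +21.4981)
  i=4: -2.4335·-3.6547 − -2.1703·-0.2530 = +8.3448 (running +29.8428)
  i=5: -2.1703·-4.5340 − 1.0540·-3.6547 = +13.6920 (running +43.5348)
  i=6: 1.0540·0.3675 − 3.7313·-4.5340 = +17.3048 (running +60.8397)
Area = |Σ|/2 = |60.8397|/2 = 30.4198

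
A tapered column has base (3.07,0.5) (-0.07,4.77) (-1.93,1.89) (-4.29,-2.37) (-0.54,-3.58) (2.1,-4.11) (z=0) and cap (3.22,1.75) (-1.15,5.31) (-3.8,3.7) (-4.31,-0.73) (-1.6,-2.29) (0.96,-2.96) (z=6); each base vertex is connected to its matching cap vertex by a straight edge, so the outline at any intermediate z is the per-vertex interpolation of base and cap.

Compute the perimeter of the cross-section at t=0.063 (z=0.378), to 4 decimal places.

Cross-section at t=0.063: each vertex is (1-t)·p0[i] + t·p1[i].
  v1: (1-0.063)·(3.07,0.5) + 0.063·(3.22,1.75) = (3.0795,0.5787)
  v2: (1-0.063)·(-0.07,4.77) + 0.063·(-1.15,5.31) = (-0.1380,4.8040)
  v3: (1-0.063)·(-1.93,1.89) + 0.063·(-3.8,3.7) = (-2.0478,2.0040)
  v4: (1-0.063)·(-4.29,-2.37) + 0.063·(-4.31,-0.73) = (-4.2913,-2.2667)
  v5: (1-0.063)·(-0.54,-3.58) + 0.063·(-1.6,-2.29) = (-0.6068,-3.4987)
  v6: (1-0.063)·(2.1,-4.11) + 0.063·(0.96,-2.96) = (2.0282,-4.0376)
Perimeter = Σ |v_{i+1} − v_i|:
  edge 1→2: √(-3.2175² + 4.2253²) = 5.3109 (running 5.3109)
  edge 2→3: √(-1.9098² + -2.8000²) = 3.3893 (running 8.7001)
  edge 3→4: √(-2.2435² + -4.2707²) = 4.8241 (running 13.5242)
  edge 4→5: √(3.6845² + -1.2321²) = 3.8850 (running 17.4092)
  edge 5→6: √(2.6350² + -0.5388²) = 2.6895 (running 20.0987)
  edge 6→1: √(1.0513² + 4.6163²) = 4.7345 (running 24.8332)
Perimeter = 24.8332

Perimeter at t=0.063: 24.8332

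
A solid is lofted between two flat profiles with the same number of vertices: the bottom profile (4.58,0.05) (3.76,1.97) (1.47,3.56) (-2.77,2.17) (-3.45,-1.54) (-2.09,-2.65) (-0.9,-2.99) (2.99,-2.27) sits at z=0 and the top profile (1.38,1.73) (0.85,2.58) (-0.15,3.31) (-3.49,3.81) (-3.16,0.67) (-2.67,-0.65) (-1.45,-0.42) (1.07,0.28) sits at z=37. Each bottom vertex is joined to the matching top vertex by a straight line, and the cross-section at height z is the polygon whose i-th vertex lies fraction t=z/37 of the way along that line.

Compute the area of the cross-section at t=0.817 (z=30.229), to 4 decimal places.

Area at t=0.817: 19.0477

Cross-section at t=0.817: each vertex is (1-t)·p0[i] + t·p1[i].
  v1: (1-0.817)·(4.58,0.05) + 0.817·(1.38,1.73) = (1.9656,1.4226)
  v2: (1-0.817)·(3.76,1.97) + 0.817·(0.85,2.58) = (1.3825,2.4684)
  v3: (1-0.817)·(1.47,3.56) + 0.817·(-0.15,3.31) = (0.1465,3.3558)
  v4: (1-0.817)·(-2.77,2.17) + 0.817·(-3.49,3.81) = (-3.3582,3.5099)
  v5: (1-0.817)·(-3.45,-1.54) + 0.817·(-3.16,0.67) = (-3.2131,0.2656)
  v6: (1-0.817)·(-2.09,-2.65) + 0.817·(-2.67,-0.65) = (-2.5639,-1.0160)
  v7: (1-0.817)·(-0.9,-2.99) + 0.817·(-1.45,-0.42) = (-1.3494,-0.8903)
  v8: (1-0.817)·(2.99,-2.27) + 0.817·(1.07,0.28) = (1.4214,-0.1867)
Shoelace sum Σ(x_i·y_{i+1} − x_{i+1}·y_i):
  i=1: 1.9656·2.4684 − 1.3825·1.4226 = +2.8851 (running +2.8851)
  i=2: 1.3825·3.3558 − 0.1465·2.4684 = +4.2779 (running +7.1630)
  i=3: 0.1465·3.5099 − -3.3582·3.3558 = +11.7835 (running +18.9465)
  i=4: -3.3582·0.2656 − -3.2131·3.5099 = +10.3856 (running +29.3321)
  i=5: -3.2131·-1.0160 − -2.5639·0.2656 = +3.9454 (running +33.2775)
  i=6: -2.5639·-0.8903 − -1.3494·-1.0160 = +0.9117 (running +34.1892)
  i=7: -1.3494·-0.1867 − 1.4214·-0.8903 = +1.5173 (running +35.7065)
  i=8: 1.4214·1.4226 − 1.9656·-0.1867 = +2.3888 (running +38.0953)
Area = |Σ|/2 = |38.0953|/2 = 19.0477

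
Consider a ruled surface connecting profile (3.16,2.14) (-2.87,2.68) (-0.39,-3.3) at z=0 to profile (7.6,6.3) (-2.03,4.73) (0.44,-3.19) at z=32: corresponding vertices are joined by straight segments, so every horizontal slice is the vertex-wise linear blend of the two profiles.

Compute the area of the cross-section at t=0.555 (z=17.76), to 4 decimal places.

Cross-section at t=0.555: each vertex is (1-t)·p0[i] + t·p1[i].
  v1: (1-0.555)·(3.16,2.14) + 0.555·(7.6,6.3) = (5.6242,4.4488)
  v2: (1-0.555)·(-2.87,2.68) + 0.555·(-2.03,4.73) = (-2.4038,3.8178)
  v3: (1-0.555)·(-0.39,-3.3) + 0.555·(0.44,-3.19) = (0.0707,-3.2389)
Shoelace sum Σ(x_i·y_{i+1} − x_{i+1}·y_i):
  i=1: 5.6242·3.8178 − -2.4038·4.4488 = +32.1658 (running +32.1658)
  i=2: -2.4038·-3.2389 − 0.0707·3.8178 = +7.5161 (running +39.6819)
  i=3: 0.0707·4.4488 − 5.6242·-3.2389 = +18.5308 (running +58.2127)
Area = |Σ|/2 = |58.2127|/2 = 29.1063

Area at t=0.555: 29.1063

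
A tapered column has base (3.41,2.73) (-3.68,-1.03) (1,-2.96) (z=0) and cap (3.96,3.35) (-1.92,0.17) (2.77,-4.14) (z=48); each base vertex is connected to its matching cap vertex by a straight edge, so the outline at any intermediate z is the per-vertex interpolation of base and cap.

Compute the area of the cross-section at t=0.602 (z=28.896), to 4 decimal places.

Area at t=0.602: 18.6879

Cross-section at t=0.602: each vertex is (1-t)·p0[i] + t·p1[i].
  v1: (1-0.602)·(3.41,2.73) + 0.602·(3.96,3.35) = (3.7411,3.1032)
  v2: (1-0.602)·(-3.68,-1.03) + 0.602·(-1.92,0.17) = (-2.6205,-0.3076)
  v3: (1-0.602)·(1,-2.96) + 0.602·(2.77,-4.14) = (2.0655,-3.6704)
Shoelace sum Σ(x_i·y_{i+1} − x_{i+1}·y_i):
  i=1: 3.7411·-0.3076 − -2.6205·3.1032 = +6.9812 (running +6.9812)
  i=2: -2.6205·-3.6704 − 2.0655·-0.3076 = +10.2535 (running +17.2347)
  i=3: 2.0655·3.1032 − 3.7411·-3.6704 = +20.1411 (running +37.3757)
Area = |Σ|/2 = |37.3757|/2 = 18.6879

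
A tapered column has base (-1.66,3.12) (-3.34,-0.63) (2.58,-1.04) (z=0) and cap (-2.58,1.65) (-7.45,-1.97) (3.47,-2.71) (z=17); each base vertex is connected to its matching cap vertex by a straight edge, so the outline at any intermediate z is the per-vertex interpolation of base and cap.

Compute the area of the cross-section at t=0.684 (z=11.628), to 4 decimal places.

Area at t=0.684: 18.3248

Cross-section at t=0.684: each vertex is (1-t)·p0[i] + t·p1[i].
  v1: (1-0.684)·(-1.66,3.12) + 0.684·(-2.58,1.65) = (-2.2893,2.1145)
  v2: (1-0.684)·(-3.34,-0.63) + 0.684·(-7.45,-1.97) = (-6.1512,-1.5466)
  v3: (1-0.684)·(2.58,-1.04) + 0.684·(3.47,-2.71) = (3.1888,-2.1823)
Shoelace sum Σ(x_i·y_{i+1} − x_{i+1}·y_i):
  i=1: -2.2893·-1.5466 − -6.1512·2.1145 = +16.5474 (running +16.5474)
  i=2: -6.1512·-2.1823 − 3.1888·-1.5466 = +18.3553 (running +34.9028)
  i=3: 3.1888·2.1145 − -2.2893·-2.1823 = +1.7468 (running +36.6496)
Area = |Σ|/2 = |36.6496|/2 = 18.3248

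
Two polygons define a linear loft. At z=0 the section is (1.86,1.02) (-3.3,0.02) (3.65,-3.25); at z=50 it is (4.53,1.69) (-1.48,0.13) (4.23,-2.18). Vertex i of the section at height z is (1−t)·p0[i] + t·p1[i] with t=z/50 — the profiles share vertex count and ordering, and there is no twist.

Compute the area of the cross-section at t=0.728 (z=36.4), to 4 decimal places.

Cross-section at t=0.728: each vertex is (1-t)·p0[i] + t·p1[i].
  v1: (1-0.728)·(1.86,1.02) + 0.728·(4.53,1.69) = (3.8038,1.5078)
  v2: (1-0.728)·(-3.3,0.02) + 0.728·(-1.48,0.13) = (-1.9750,0.1001)
  v3: (1-0.728)·(3.65,-3.25) + 0.728·(4.23,-2.18) = (4.0722,-2.4710)
Shoelace sum Σ(x_i·y_{i+1} − x_{i+1}·y_i):
  i=1: 3.8038·0.1001 − -1.9750·1.5078 = +3.3586 (running +3.3586)
  i=2: -1.9750·-2.4710 − 4.0722·0.1001 = +4.4729 (running +7.8314)
  i=3: 4.0722·1.5078 − 3.8038·-2.4710 = +15.5392 (running +23.3706)
Area = |Σ|/2 = |23.3706|/2 = 11.6853

Area at t=0.728: 11.6853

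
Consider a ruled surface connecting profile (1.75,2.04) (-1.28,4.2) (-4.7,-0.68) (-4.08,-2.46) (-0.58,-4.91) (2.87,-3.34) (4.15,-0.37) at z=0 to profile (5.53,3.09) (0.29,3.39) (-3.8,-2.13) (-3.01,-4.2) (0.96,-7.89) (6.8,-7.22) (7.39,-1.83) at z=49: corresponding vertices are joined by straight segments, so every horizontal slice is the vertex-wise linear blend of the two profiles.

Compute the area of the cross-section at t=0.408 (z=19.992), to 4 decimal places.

Cross-section at t=0.408: each vertex is (1-t)·p0[i] + t·p1[i].
  v1: (1-0.408)·(1.75,2.04) + 0.408·(5.53,3.09) = (3.2922,2.4684)
  v2: (1-0.408)·(-1.28,4.2) + 0.408·(0.29,3.39) = (-0.6394,3.8695)
  v3: (1-0.408)·(-4.7,-0.68) + 0.408·(-3.8,-2.13) = (-4.3328,-1.2716)
  v4: (1-0.408)·(-4.08,-2.46) + 0.408·(-3.01,-4.2) = (-3.6434,-3.1699)
  v5: (1-0.408)·(-0.58,-4.91) + 0.408·(0.96,-7.89) = (0.0483,-6.1258)
  v6: (1-0.408)·(2.87,-3.34) + 0.408·(6.8,-7.22) = (4.4734,-4.9230)
  v7: (1-0.408)·(4.15,-0.37) + 0.408·(7.39,-1.83) = (5.4719,-0.9657)
Shoelace sum Σ(x_i·y_{i+1} − x_{i+1}·y_i):
  i=1: 3.2922·3.8695 − -0.6394·2.4684 = +14.3178 (running +14.3178)
  i=2: -0.6394·-1.2716 − -4.3328·3.8695 = +17.5790 (running +31.8968)
  i=3: -4.3328·-3.1699 − -3.6434·-1.2716 = +9.1016 (running +40.9984)
  i=4: -3.6434·-6.1258 − 0.0483·-3.1699 = +22.4723 (running +63.4707)
  i=5: 0.0483·-4.9230 − 4.4734·-6.1258 = +27.1657 (running +90.6364)
  i=6: 4.4734·-0.9657 − 5.4719·-4.9230 = +22.6186 (running +113.2549)
  i=7: 5.4719·2.4684 − 3.2922·-0.9657 = +16.6861 (running +129.9411)
Area = |Σ|/2 = |129.9411|/2 = 64.9705

Area at t=0.408: 64.9705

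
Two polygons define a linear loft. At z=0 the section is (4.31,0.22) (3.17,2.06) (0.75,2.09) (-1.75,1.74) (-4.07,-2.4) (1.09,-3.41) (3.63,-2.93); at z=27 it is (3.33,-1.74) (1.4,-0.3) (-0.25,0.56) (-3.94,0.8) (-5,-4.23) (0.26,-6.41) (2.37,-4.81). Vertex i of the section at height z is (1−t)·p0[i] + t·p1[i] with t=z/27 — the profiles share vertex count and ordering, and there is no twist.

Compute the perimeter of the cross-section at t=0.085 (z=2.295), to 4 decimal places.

Perimeter at t=0.085: 22.9845

Cross-section at t=0.085: each vertex is (1-t)·p0[i] + t·p1[i].
  v1: (1-0.085)·(4.31,0.22) + 0.085·(3.33,-1.74) = (4.2267,0.0534)
  v2: (1-0.085)·(3.17,2.06) + 0.085·(1.4,-0.3) = (3.0195,1.8594)
  v3: (1-0.085)·(0.75,2.09) + 0.085·(-0.25,0.56) = (0.6650,1.9600)
  v4: (1-0.085)·(-1.75,1.74) + 0.085·(-3.94,0.8) = (-1.9362,1.6601)
  v5: (1-0.085)·(-4.07,-2.4) + 0.085·(-5,-4.23) = (-4.1491,-2.5556)
  v6: (1-0.085)·(1.09,-3.41) + 0.085·(0.26,-6.41) = (1.0194,-3.6650)
  v7: (1-0.085)·(3.63,-2.93) + 0.085·(2.37,-4.81) = (3.5229,-3.0898)
Perimeter = Σ |v_{i+1} − v_i|:
  edge 1→2: √(-1.2072² + 1.8060²) = 2.1723 (running 2.1723)
  edge 2→3: √(-2.3545² + 0.1006²) = 2.3567 (running 4.5290)
  edge 3→4: √(-2.6012² + -0.2998²) = 2.6184 (running 7.1474)
  edge 4→5: √(-2.2129² + -4.2157²) = 4.7612 (running 11.9085)
  edge 5→6: √(5.1685² + -1.1094²) = 5.2862 (running 17.1948)
  edge 6→7: √(2.5034² + 0.5752²) = 2.5687 (running 19.7634)
  edge 7→1: √(0.7038² + 3.1432²) = 3.2210 (running 22.9845)
Perimeter = 22.9845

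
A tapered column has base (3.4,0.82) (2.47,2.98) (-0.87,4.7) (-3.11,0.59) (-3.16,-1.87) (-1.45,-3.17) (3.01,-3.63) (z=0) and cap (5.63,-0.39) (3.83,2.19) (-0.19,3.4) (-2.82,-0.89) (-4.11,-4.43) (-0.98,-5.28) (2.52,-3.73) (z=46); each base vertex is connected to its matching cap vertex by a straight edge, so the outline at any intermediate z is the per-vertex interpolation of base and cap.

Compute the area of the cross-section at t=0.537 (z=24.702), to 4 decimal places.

Area at t=0.537: 45.8027

Cross-section at t=0.537: each vertex is (1-t)·p0[i] + t·p1[i].
  v1: (1-0.537)·(3.4,0.82) + 0.537·(5.63,-0.39) = (4.5975,0.1702)
  v2: (1-0.537)·(2.47,2.98) + 0.537·(3.83,2.19) = (3.2003,2.5558)
  v3: (1-0.537)·(-0.87,4.7) + 0.537·(-0.19,3.4) = (-0.5048,4.0019)
  v4: (1-0.537)·(-3.11,0.59) + 0.537·(-2.82,-0.89) = (-2.9543,-0.2048)
  v5: (1-0.537)·(-3.16,-1.87) + 0.537·(-4.11,-4.43) = (-3.6702,-3.2447)
  v6: (1-0.537)·(-1.45,-3.17) + 0.537·(-0.98,-5.28) = (-1.1976,-4.3031)
  v7: (1-0.537)·(3.01,-3.63) + 0.537·(2.52,-3.73) = (2.7469,-3.6837)
Shoelace sum Σ(x_i·y_{i+1} − x_{i+1}·y_i):
  i=1: 4.5975·2.5558 − 3.2003·0.1702 = +11.2054 (running +11.2054)
  i=2: 3.2003·4.0019 − -0.5048·2.5558 = +14.0976 (running +25.3030)
  i=3: -0.5048·-0.2048 − -2.9543·4.0019 = +11.9261 (running +37.2291)
  i=4: -2.9543·-3.2447 − -3.6702·-0.2048 = +8.8343 (running +46.0633)
  i=5: -3.6702·-4.3031 − -1.1976·-3.2447 = +11.9070 (running +57.9703)
  i=6: -1.1976·-3.6837 − 2.7469·-4.3031 = +16.2316 (running +74.2020)
  i=7: 2.7469·0.1702 − 4.5975·-3.6837 = +17.4034 (running +91.6054)
Area = |Σ|/2 = |91.6054|/2 = 45.8027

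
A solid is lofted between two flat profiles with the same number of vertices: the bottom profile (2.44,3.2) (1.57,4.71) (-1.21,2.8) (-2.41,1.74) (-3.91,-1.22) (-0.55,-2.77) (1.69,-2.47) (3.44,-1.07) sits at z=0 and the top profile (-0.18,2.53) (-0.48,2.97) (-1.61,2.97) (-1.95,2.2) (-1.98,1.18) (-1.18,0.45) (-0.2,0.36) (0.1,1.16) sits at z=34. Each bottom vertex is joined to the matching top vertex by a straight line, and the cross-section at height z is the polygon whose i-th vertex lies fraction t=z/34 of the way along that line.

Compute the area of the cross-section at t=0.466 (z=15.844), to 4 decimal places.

Area at t=0.466: 16.6238

Cross-section at t=0.466: each vertex is (1-t)·p0[i] + t·p1[i].
  v1: (1-0.466)·(2.44,3.2) + 0.466·(-0.18,2.53) = (1.2191,2.8878)
  v2: (1-0.466)·(1.57,4.71) + 0.466·(-0.48,2.97) = (0.6147,3.8992)
  v3: (1-0.466)·(-1.21,2.8) + 0.466·(-1.61,2.97) = (-1.3964,2.8792)
  v4: (1-0.466)·(-2.41,1.74) + 0.466·(-1.95,2.2) = (-2.1956,1.9544)
  v5: (1-0.466)·(-3.91,-1.22) + 0.466·(-1.98,1.18) = (-3.0106,-0.1016)
  v6: (1-0.466)·(-0.55,-2.77) + 0.466·(-1.18,0.45) = (-0.8436,-1.2695)
  v7: (1-0.466)·(1.69,-2.47) + 0.466·(-0.2,0.36) = (0.8093,-1.1512)
  v8: (1-0.466)·(3.44,-1.07) + 0.466·(0.1,1.16) = (1.8836,-0.0308)
Shoelace sum Σ(x_i·y_{i+1} − x_{i+1}·y_i):
  i=1: 1.2191·3.8992 − 0.6147·2.8878 = +2.9783 (running +2.9783)
  i=2: 0.6147·2.8792 − -1.3964·3.8992 = +7.2146 (running +10.1929)
  i=3: -1.3964·1.9544 − -2.1956·2.8792 = +3.5927 (running +13.7856)
  i=4: -2.1956·-0.1016 − -3.0106·1.9544 = +6.1069 (running +19.8925)
  i=5: -3.0106·-1.2695 − -0.8436·-0.1016 = +3.7362 (running +23.6287)
  i=6: -0.8436·-1.1512 − 0.8093·-1.2695 = +1.9985 (running +25.6272)
  i=7: 0.8093·-0.0308 − 1.8836·-1.1512 = +2.1435 (running +27.7706)
  i=8: 1.8836·2.8878 − 1.2191·-0.0308 = +5.4769 (running +33.2475)
Area = |Σ|/2 = |33.2475|/2 = 16.6238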